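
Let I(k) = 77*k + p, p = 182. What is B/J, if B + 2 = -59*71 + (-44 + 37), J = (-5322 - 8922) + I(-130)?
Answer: 2099/12036 ≈ 0.17439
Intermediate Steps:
I(k) = 182 + 77*k (I(k) = 77*k + 182 = 182 + 77*k)
J = -24072 (J = (-5322 - 8922) + (182 + 77*(-130)) = -14244 + (182 - 10010) = -14244 - 9828 = -24072)
B = -4198 (B = -2 + (-59*71 + (-44 + 37)) = -2 + (-4189 - 7) = -2 - 4196 = -4198)
B/J = -4198/(-24072) = -4198*(-1/24072) = 2099/12036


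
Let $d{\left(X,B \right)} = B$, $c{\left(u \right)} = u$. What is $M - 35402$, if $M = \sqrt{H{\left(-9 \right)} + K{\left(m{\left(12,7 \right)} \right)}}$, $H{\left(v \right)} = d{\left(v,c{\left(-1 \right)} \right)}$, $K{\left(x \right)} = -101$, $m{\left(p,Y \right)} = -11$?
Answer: $-35402 + i \sqrt{102} \approx -35402.0 + 10.1 i$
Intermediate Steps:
$H{\left(v \right)} = -1$
$M = i \sqrt{102}$ ($M = \sqrt{-1 - 101} = \sqrt{-102} = i \sqrt{102} \approx 10.1 i$)
$M - 35402 = i \sqrt{102} - 35402 = -35402 + i \sqrt{102}$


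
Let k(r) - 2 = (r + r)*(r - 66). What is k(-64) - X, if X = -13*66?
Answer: 17500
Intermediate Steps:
k(r) = 2 + 2*r*(-66 + r) (k(r) = 2 + (r + r)*(r - 66) = 2 + (2*r)*(-66 + r) = 2 + 2*r*(-66 + r))
X = -858
k(-64) - X = (2 - 132*(-64) + 2*(-64)**2) - 1*(-858) = (2 + 8448 + 2*4096) + 858 = (2 + 8448 + 8192) + 858 = 16642 + 858 = 17500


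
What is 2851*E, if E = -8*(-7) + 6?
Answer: 176762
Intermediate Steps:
E = 62 (E = 56 + 6 = 62)
2851*E = 2851*62 = 176762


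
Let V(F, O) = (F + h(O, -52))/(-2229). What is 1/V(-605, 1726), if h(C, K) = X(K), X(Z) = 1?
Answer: 2229/604 ≈ 3.6904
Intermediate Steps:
h(C, K) = 1
V(F, O) = -1/2229 - F/2229 (V(F, O) = (F + 1)/(-2229) = (1 + F)*(-1/2229) = -1/2229 - F/2229)
1/V(-605, 1726) = 1/(-1/2229 - 1/2229*(-605)) = 1/(-1/2229 + 605/2229) = 1/(604/2229) = 2229/604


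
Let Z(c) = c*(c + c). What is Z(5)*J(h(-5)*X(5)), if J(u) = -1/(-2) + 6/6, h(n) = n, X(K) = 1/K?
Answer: 75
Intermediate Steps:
Z(c) = 2*c² (Z(c) = c*(2*c) = 2*c²)
J(u) = 3/2 (J(u) = -1*(-½) + 6*(⅙) = ½ + 1 = 3/2)
Z(5)*J(h(-5)*X(5)) = (2*5²)*(3/2) = (2*25)*(3/2) = 50*(3/2) = 75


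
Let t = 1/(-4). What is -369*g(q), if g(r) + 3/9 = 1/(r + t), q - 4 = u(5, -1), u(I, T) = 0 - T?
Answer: 861/19 ≈ 45.316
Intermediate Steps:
u(I, T) = -T
q = 5 (q = 4 - 1*(-1) = 4 + 1 = 5)
t = -1/4 (t = 1*(-1/4) = -1/4 ≈ -0.25000)
g(r) = -1/3 + 1/(-1/4 + r) (g(r) = -1/3 + 1/(r - 1/4) = -1/3 + 1/(-1/4 + r))
-369*g(q) = -123*(13 - 4*5)/(-1 + 4*5) = -123*(13 - 20)/(-1 + 20) = -123*(-7)/19 = -369*(-7/57) = 861/19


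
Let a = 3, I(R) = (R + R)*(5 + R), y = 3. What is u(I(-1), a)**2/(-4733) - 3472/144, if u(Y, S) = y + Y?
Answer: -1027286/42597 ≈ -24.116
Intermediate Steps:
I(R) = 2*R*(5 + R) (I(R) = (2*R)*(5 + R) = 2*R*(5 + R))
u(Y, S) = 3 + Y
u(I(-1), a)**2/(-4733) - 3472/144 = (3 + 2*(-1)*(5 - 1))**2/(-4733) - 3472/144 = (3 + 2*(-1)*4)**2*(-1/4733) - 3472*1/144 = (3 - 8)**2*(-1/4733) - 217/9 = (-5)**2*(-1/4733) - 217/9 = 25*(-1/4733) - 217/9 = -25/4733 - 217/9 = -1027286/42597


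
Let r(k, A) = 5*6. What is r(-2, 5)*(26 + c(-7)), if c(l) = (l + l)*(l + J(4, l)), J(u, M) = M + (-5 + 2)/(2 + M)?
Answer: 6408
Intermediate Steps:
r(k, A) = 30
J(u, M) = M - 3/(2 + M)
c(l) = 2*l*(l + (-3 + l² + 2*l)/(2 + l)) (c(l) = (l + l)*(l + (-3 + l² + 2*l)/(2 + l)) = (2*l)*(l + (-3 + l² + 2*l)/(2 + l)) = 2*l*(l + (-3 + l² + 2*l)/(2 + l)))
r(-2, 5)*(26 + c(-7)) = 30*(26 + 2*(-7)*(-3 + 2*(-7)² + 4*(-7))/(2 - 7)) = 30*(26 + 2*(-7)*(-3 + 2*49 - 28)/(-5)) = 30*(26 + 2*(-7)*(-⅕)*(-3 + 98 - 28)) = 30*(26 + 2*(-7)*(-⅕)*67) = 30*(26 + 938/5) = 30*(1068/5) = 6408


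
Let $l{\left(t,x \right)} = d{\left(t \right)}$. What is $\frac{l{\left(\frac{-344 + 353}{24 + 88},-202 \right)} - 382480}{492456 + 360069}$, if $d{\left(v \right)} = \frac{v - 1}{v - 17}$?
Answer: $- \frac{724799497}{1615534875} \approx -0.44864$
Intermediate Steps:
$d{\left(v \right)} = \frac{-1 + v}{-17 + v}$
$l{\left(t,x \right)} = \frac{-1 + t}{-17 + t}$
$\frac{l{\left(\frac{-344 + 353}{24 + 88},-202 \right)} - 382480}{492456 + 360069} = \frac{\frac{-1 + \frac{-344 + 353}{24 + 88}}{-17 + \frac{-344 + 353}{24 + 88}} - 382480}{492456 + 360069} = \frac{\frac{-1 + \frac{9}{112}}{-17 + \frac{9}{112}} - 382480}{852525} = \left(\frac{-1 + 9 \cdot \frac{1}{112}}{-17 + 9 \cdot \frac{1}{112}} - 382480\right) \frac{1}{852525} = \left(\frac{-1 + \frac{9}{112}}{-17 + \frac{9}{112}} - 382480\right) \frac{1}{852525} = \left(\frac{1}{- \frac{1895}{112}} \left(- \frac{103}{112}\right) - 382480\right) \frac{1}{852525} = \left(\left(- \frac{112}{1895}\right) \left(- \frac{103}{112}\right) - 382480\right) \frac{1}{852525} = \left(\frac{103}{1895} - 382480\right) \frac{1}{852525} = \left(- \frac{724799497}{1895}\right) \frac{1}{852525} = - \frac{724799497}{1615534875}$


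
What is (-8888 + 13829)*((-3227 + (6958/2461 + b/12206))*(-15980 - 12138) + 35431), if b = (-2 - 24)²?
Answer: 395900345265153615/883499 ≈ 4.4810e+11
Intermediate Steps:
b = 676 (b = (-26)² = 676)
(-8888 + 13829)*((-3227 + (6958/2461 + b/12206))*(-15980 - 12138) + 35431) = (-8888 + 13829)*((-3227 + (6958/2461 + 676/12206))*(-15980 - 12138) + 35431) = 4941*((-3227 + (6958*(1/2461) + 676*(1/12206)))*(-28118) + 35431) = 4941*((-3227 + (6958/2461 + 338/6103))*(-28118) + 35431) = 4941*((-3227 + 43296492/15019483)*(-28118) + 35431) = 4941*(-48424575149/15019483*(-28118) + 35431) = 4941*(80094247296446/883499 + 35431) = 4941*(80125550549515/883499) = 395900345265153615/883499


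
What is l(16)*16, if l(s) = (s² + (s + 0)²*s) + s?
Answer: 69888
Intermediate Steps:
l(s) = s + s² + s³ (l(s) = (s² + s²*s) + s = (s² + s³) + s = s + s² + s³)
l(16)*16 = (16*(1 + 16 + 16²))*16 = (16*(1 + 16 + 256))*16 = (16*273)*16 = 4368*16 = 69888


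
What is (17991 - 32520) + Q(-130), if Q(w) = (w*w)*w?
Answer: -2211529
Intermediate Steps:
Q(w) = w³ (Q(w) = w²*w = w³)
(17991 - 32520) + Q(-130) = (17991 - 32520) + (-130)³ = -14529 - 2197000 = -2211529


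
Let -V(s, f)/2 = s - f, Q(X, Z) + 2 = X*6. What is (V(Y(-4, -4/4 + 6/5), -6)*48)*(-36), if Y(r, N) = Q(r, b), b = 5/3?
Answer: -69120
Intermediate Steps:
b = 5/3 (b = 5*(⅓) = 5/3 ≈ 1.6667)
Q(X, Z) = -2 + 6*X (Q(X, Z) = -2 + X*6 = -2 + 6*X)
Y(r, N) = -2 + 6*r
V(s, f) = -2*s + 2*f (V(s, f) = -2*(s - f) = -2*s + 2*f)
(V(Y(-4, -4/4 + 6/5), -6)*48)*(-36) = ((-2*(-2 + 6*(-4)) + 2*(-6))*48)*(-36) = ((-2*(-2 - 24) - 12)*48)*(-36) = ((-2*(-26) - 12)*48)*(-36) = ((52 - 12)*48)*(-36) = (40*48)*(-36) = 1920*(-36) = -69120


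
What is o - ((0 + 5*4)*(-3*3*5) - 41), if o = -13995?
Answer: -13054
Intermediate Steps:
o - ((0 + 5*4)*(-3*3*5) - 41) = -13995 - ((0 + 5*4)*(-3*3*5) - 41) = -13995 - ((0 + 20)*(-9*5) - 41) = -13995 - (20*(-45) - 41) = -13995 - (-900 - 41) = -13995 - 1*(-941) = -13995 + 941 = -13054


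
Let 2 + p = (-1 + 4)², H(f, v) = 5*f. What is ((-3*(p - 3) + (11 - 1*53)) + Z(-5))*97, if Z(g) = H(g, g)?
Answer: -7663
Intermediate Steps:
Z(g) = 5*g
p = 7 (p = -2 + (-1 + 4)² = -2 + 3² = -2 + 9 = 7)
((-3*(p - 3) + (11 - 1*53)) + Z(-5))*97 = ((-3*(7 - 3) + (11 - 1*53)) + 5*(-5))*97 = ((-3*4 + (11 - 53)) - 25)*97 = ((-12 - 42) - 25)*97 = (-54 - 25)*97 = -79*97 = -7663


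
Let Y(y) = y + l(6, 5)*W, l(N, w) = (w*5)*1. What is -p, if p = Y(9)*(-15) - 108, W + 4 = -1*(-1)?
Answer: -882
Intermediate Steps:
l(N, w) = 5*w (l(N, w) = (5*w)*1 = 5*w)
W = -3 (W = -4 - 1*(-1) = -4 + 1 = -3)
Y(y) = -75 + y (Y(y) = y + (5*5)*(-3) = y + 25*(-3) = y - 75 = -75 + y)
p = 882 (p = (-75 + 9)*(-15) - 108 = -66*(-15) - 108 = 990 - 108 = 882)
-p = -1*882 = -882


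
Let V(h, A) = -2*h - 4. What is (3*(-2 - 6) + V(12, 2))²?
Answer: 2704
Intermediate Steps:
V(h, A) = -4 - 2*h
(3*(-2 - 6) + V(12, 2))² = (3*(-2 - 6) + (-4 - 2*12))² = (3*(-8) + (-4 - 24))² = (-24 - 28)² = (-52)² = 2704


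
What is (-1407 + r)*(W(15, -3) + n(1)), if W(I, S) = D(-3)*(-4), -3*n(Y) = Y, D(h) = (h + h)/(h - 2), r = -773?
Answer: 33572/3 ≈ 11191.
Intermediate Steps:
D(h) = 2*h/(-2 + h) (D(h) = (2*h)/(-2 + h) = 2*h/(-2 + h))
n(Y) = -Y/3
W(I, S) = -24/5 (W(I, S) = (2*(-3)/(-2 - 3))*(-4) = (2*(-3)/(-5))*(-4) = (2*(-3)*(-1/5))*(-4) = (6/5)*(-4) = -24/5)
(-1407 + r)*(W(15, -3) + n(1)) = (-1407 - 773)*(-24/5 - 1/3*1) = -2180*(-24/5 - 1/3) = -2180*(-77/15) = 33572/3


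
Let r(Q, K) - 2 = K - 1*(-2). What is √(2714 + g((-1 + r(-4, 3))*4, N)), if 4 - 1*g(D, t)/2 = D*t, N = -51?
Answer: √5170 ≈ 71.903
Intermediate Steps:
r(Q, K) = 4 + K (r(Q, K) = 2 + (K - 1*(-2)) = 2 + (K + 2) = 2 + (2 + K) = 4 + K)
g(D, t) = 8 - 2*D*t
√(2714 + g((-1 + r(-4, 3))*4, N)) = √(2714 + (8 - 2*(-1 + (4 + 3))*4*(-51))) = √(2714 + (8 - 2*(-1 + 7)*4*(-51))) = √(2714 + (8 - 2*6*4*(-51))) = √(2714 + (8 - 2*24*(-51))) = √(2714 + (8 + 2448)) = √(2714 + 2456) = √5170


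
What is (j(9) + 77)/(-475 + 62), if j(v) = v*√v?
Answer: -104/413 ≈ -0.25182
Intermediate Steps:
j(v) = v^(3/2)
(j(9) + 77)/(-475 + 62) = (9^(3/2) + 77)/(-475 + 62) = (27 + 77)/(-413) = 104*(-1/413) = -104/413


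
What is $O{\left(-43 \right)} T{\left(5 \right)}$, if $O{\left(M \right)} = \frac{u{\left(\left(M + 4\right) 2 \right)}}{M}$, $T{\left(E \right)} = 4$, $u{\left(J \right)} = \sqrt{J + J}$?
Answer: $- \frac{8 i \sqrt{39}}{43} \approx - 1.1619 i$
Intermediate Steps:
$u{\left(J \right)} = \sqrt{2} \sqrt{J}$ ($u{\left(J \right)} = \sqrt{2 J} = \sqrt{2} \sqrt{J}$)
$O{\left(M \right)} = \frac{\sqrt{2} \sqrt{8 + 2 M}}{M}$ ($O{\left(M \right)} = \frac{\sqrt{2} \sqrt{\left(M + 4\right) 2}}{M} = \frac{\sqrt{2} \sqrt{\left(4 + M\right) 2}}{M} = \frac{\sqrt{2} \sqrt{8 + 2 M}}{M}$)
$O{\left(-43 \right)} T{\left(5 \right)} = \frac{2 \sqrt{4 - 43}}{-43} \cdot 4 = 2 \left(- \frac{1}{43}\right) \sqrt{-39} \cdot 4 = 2 \left(- \frac{1}{43}\right) i \sqrt{39} \cdot 4 = - \frac{2 i \sqrt{39}}{43} \cdot 4 = - \frac{8 i \sqrt{39}}{43}$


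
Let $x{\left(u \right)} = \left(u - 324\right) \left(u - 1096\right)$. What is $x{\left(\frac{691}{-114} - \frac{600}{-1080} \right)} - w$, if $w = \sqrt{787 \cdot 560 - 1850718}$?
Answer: $\frac{42452390065}{116964} - i \sqrt{1409998} \approx 3.6295 \cdot 10^{5} - 1187.4 i$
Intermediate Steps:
$x{\left(u \right)} = \left(-1096 + u\right) \left(-324 + u\right)$ ($x{\left(u \right)} = \left(-324 + u\right) \left(-1096 + u\right) = \left(-1096 + u\right) \left(-324 + u\right)$)
$w = i \sqrt{1409998}$ ($w = \sqrt{440720 - 1850718} = \sqrt{-1409998} = i \sqrt{1409998} \approx 1187.4 i$)
$x{\left(\frac{691}{-114} - \frac{600}{-1080} \right)} - w = \left(355104 + \left(\frac{691}{-114} - \frac{600}{-1080}\right)^{2} - 1420 \left(\frac{691}{-114} - \frac{600}{-1080}\right)\right) - i \sqrt{1409998} = \left(355104 + \left(691 \left(- \frac{1}{114}\right) - - \frac{5}{9}\right)^{2} - 1420 \left(691 \left(- \frac{1}{114}\right) - - \frac{5}{9}\right)\right) - i \sqrt{1409998} = \left(355104 + \left(- \frac{691}{114} + \frac{5}{9}\right)^{2} - 1420 \left(- \frac{691}{114} + \frac{5}{9}\right)\right) - i \sqrt{1409998} = \left(355104 + \left(- \frac{1883}{342}\right)^{2} - - \frac{1336930}{171}\right) - i \sqrt{1409998} = \left(355104 + \frac{3545689}{116964} + \frac{1336930}{171}\right) - i \sqrt{1409998} = \frac{42452390065}{116964} - i \sqrt{1409998}$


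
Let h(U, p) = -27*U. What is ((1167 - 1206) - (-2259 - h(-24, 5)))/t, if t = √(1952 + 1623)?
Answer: 2868*√143/715 ≈ 47.967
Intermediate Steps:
t = 5*√143 (t = √3575 = 5*√143 ≈ 59.791)
((1167 - 1206) - (-2259 - h(-24, 5)))/t = ((1167 - 1206) - (-2259 - (-27)*(-24)))/((5*√143)) = (-39 - (-2259 - 1*648))*(√143/715) = (-39 - (-2259 - 648))*(√143/715) = (-39 - 1*(-2907))*(√143/715) = (-39 + 2907)*(√143/715) = 2868*(√143/715) = 2868*√143/715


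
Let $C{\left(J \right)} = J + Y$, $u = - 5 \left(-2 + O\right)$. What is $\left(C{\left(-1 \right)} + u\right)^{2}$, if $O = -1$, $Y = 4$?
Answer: $324$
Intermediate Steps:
$u = 15$ ($u = - 5 \left(-2 - 1\right) = \left(-5\right) \left(-3\right) = 15$)
$C{\left(J \right)} = 4 + J$ ($C{\left(J \right)} = J + 4 = 4 + J$)
$\left(C{\left(-1 \right)} + u\right)^{2} = \left(\left(4 - 1\right) + 15\right)^{2} = \left(3 + 15\right)^{2} = 18^{2} = 324$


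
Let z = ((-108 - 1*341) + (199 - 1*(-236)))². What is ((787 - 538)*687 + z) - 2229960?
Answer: -2058701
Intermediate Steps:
z = 196 (z = ((-108 - 341) + (199 + 236))² = (-449 + 435)² = (-14)² = 196)
((787 - 538)*687 + z) - 2229960 = ((787 - 538)*687 + 196) - 2229960 = (249*687 + 196) - 2229960 = (171063 + 196) - 2229960 = 171259 - 2229960 = -2058701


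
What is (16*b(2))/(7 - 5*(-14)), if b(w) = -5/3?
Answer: -80/231 ≈ -0.34632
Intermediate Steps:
b(w) = -5/3 (b(w) = -5*⅓ = -5/3)
(16*b(2))/(7 - 5*(-14)) = (16*(-5/3))/(7 - 5*(-14)) = -80/(3*(7 + 70)) = -80/3/77 = -80/3*1/77 = -80/231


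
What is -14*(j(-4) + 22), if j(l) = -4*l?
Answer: -532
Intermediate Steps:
-14*(j(-4) + 22) = -14*(-4*(-4) + 22) = -14*(16 + 22) = -14*38 = -532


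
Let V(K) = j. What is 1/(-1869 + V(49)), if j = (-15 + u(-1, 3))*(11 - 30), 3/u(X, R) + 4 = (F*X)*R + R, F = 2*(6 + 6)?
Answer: -73/115575 ≈ -0.00063162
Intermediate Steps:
F = 24 (F = 2*12 = 24)
u(X, R) = 3/(-4 + R + 24*R*X) (u(X, R) = 3/(-4 + ((24*X)*R + R)) = 3/(-4 + (24*R*X + R)) = 3/(-4 + (R + 24*R*X)) = 3/(-4 + R + 24*R*X))
j = 20862/73 (j = (-15 + 3/(-4 + 3 + 24*3*(-1)))*(11 - 30) = (-15 + 3/(-4 + 3 - 72))*(-19) = (-15 + 3/(-73))*(-19) = (-15 + 3*(-1/73))*(-19) = (-15 - 3/73)*(-19) = -1098/73*(-19) = 20862/73 ≈ 285.78)
V(K) = 20862/73
1/(-1869 + V(49)) = 1/(-1869 + 20862/73) = 1/(-115575/73) = -73/115575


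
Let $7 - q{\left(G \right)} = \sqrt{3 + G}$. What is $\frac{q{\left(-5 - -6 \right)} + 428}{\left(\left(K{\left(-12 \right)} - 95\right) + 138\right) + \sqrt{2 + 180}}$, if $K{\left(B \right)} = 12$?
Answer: $\frac{23815}{2843} - \frac{433 \sqrt{182}}{2843} \approx 6.322$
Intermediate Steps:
$q{\left(G \right)} = 7 - \sqrt{3 + G}$
$\frac{q{\left(-5 - -6 \right)} + 428}{\left(\left(K{\left(-12 \right)} - 95\right) + 138\right) + \sqrt{2 + 180}} = \frac{\left(7 - \sqrt{3 - -1}\right) + 428}{\left(\left(12 - 95\right) + 138\right) + \sqrt{2 + 180}} = \frac{\left(7 - \sqrt{3 + \left(-5 + 6\right)}\right) + 428}{\left(-83 + 138\right) + \sqrt{182}} = \frac{\left(7 - \sqrt{3 + 1}\right) + 428}{55 + \sqrt{182}} = \frac{\left(7 - \sqrt{4}\right) + 428}{55 + \sqrt{182}} = \frac{\left(7 - 2\right) + 428}{55 + \sqrt{182}} = \frac{5 + 428}{55 + \sqrt{182}} = \frac{433}{55 + \sqrt{182}}$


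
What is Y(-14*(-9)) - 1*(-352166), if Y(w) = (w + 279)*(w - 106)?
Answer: 360266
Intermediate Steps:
Y(w) = (-106 + w)*(279 + w) (Y(w) = (279 + w)*(-106 + w) = (-106 + w)*(279 + w))
Y(-14*(-9)) - 1*(-352166) = (-29574 + (-14*(-9))² + 173*(-14*(-9))) - 1*(-352166) = (-29574 + 126² + 173*126) + 352166 = (-29574 + 15876 + 21798) + 352166 = 8100 + 352166 = 360266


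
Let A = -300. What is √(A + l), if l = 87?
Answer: I*√213 ≈ 14.595*I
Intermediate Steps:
√(A + l) = √(-300 + 87) = √(-213) = I*√213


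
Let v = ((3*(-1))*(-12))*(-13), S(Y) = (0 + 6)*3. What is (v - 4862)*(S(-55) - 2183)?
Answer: 11539450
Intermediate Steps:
S(Y) = 18 (S(Y) = 6*3 = 18)
v = -468 (v = -3*(-12)*(-13) = 36*(-13) = -468)
(v - 4862)*(S(-55) - 2183) = (-468 - 4862)*(18 - 2183) = -5330*(-2165) = 11539450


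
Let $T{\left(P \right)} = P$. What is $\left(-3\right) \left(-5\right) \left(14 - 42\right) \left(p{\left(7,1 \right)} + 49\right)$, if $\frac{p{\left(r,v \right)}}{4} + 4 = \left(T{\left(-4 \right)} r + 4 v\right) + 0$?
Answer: $26460$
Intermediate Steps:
$p{\left(r,v \right)} = -16 - 16 r + 16 v$ ($p{\left(r,v \right)} = -16 + 4 \left(\left(- 4 r + 4 v\right) + 0\right) = -16 + 4 \left(- 4 r + 4 v\right) = -16 - \left(- 16 v + 16 r\right) = -16 - 16 r + 16 v$)
$\left(-3\right) \left(-5\right) \left(14 - 42\right) \left(p{\left(7,1 \right)} + 49\right) = \left(-3\right) \left(-5\right) \left(14 - 42\right) \left(\left(-16 - 112 + 16 \cdot 1\right) + 49\right) = 15 \left(- 28 \left(\left(-16 - 112 + 16\right) + 49\right)\right) = 15 \left(- 28 \left(-112 + 49\right)\right) = 15 \left(\left(-28\right) \left(-63\right)\right) = 15 \cdot 1764 = 26460$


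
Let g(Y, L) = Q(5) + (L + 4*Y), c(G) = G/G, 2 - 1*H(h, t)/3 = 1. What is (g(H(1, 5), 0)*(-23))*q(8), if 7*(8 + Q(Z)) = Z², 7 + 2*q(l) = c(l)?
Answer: 3657/7 ≈ 522.43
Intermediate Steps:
H(h, t) = 3 (H(h, t) = 6 - 3*1 = 6 - 3 = 3)
c(G) = 1
q(l) = -3 (q(l) = -7/2 + (½)*1 = -7/2 + ½ = -3)
Q(Z) = -8 + Z²/7
g(Y, L) = -31/7 + L + 4*Y (g(Y, L) = (-8 + (⅐)*5²) + (L + 4*Y) = (-8 + (⅐)*25) + (L + 4*Y) = (-8 + 25/7) + (L + 4*Y) = -31/7 + (L + 4*Y) = -31/7 + L + 4*Y)
(g(H(1, 5), 0)*(-23))*q(8) = ((-31/7 + 0 + 4*3)*(-23))*(-3) = ((-31/7 + 0 + 12)*(-23))*(-3) = ((53/7)*(-23))*(-3) = -1219/7*(-3) = 3657/7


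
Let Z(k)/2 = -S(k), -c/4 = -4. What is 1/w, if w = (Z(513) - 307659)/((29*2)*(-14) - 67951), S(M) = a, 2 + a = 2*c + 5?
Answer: 68763/307729 ≈ 0.22345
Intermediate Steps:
c = 16 (c = -4*(-4) = 16)
a = 35 (a = -2 + (2*16 + 5) = -2 + (32 + 5) = -2 + 37 = 35)
S(M) = 35
Z(k) = -70 (Z(k) = 2*(-1*35) = 2*(-35) = -70)
w = 307729/68763 (w = (-70 - 307659)/((29*2)*(-14) - 67951) = -307729/(58*(-14) - 67951) = -307729/(-812 - 67951) = -307729/(-68763) = -307729*(-1/68763) = 307729/68763 ≈ 4.4752)
1/w = 1/(307729/68763) = 68763/307729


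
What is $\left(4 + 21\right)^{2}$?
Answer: $625$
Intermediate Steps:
$\left(4 + 21\right)^{2} = 25^{2} = 625$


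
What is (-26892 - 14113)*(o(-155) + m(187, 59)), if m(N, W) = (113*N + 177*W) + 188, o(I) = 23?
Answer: -1303343925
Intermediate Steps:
m(N, W) = 188 + 113*N + 177*W
(-26892 - 14113)*(o(-155) + m(187, 59)) = (-26892 - 14113)*(23 + (188 + 113*187 + 177*59)) = -41005*(23 + (188 + 21131 + 10443)) = -41005*(23 + 31762) = -41005*31785 = -1303343925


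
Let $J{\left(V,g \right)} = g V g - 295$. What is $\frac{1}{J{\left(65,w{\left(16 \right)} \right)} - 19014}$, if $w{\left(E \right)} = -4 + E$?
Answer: $- \frac{1}{9949} \approx -0.00010051$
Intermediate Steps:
$J{\left(V,g \right)} = -295 + V g^{2}$ ($J{\left(V,g \right)} = V g g - 295 = V g^{2} - 295 = -295 + V g^{2}$)
$\frac{1}{J{\left(65,w{\left(16 \right)} \right)} - 19014} = \frac{1}{\left(-295 + 65 \left(-4 + 16\right)^{2}\right) - 19014} = \frac{1}{\left(-295 + 65 \cdot 12^{2}\right) - 19014} = \frac{1}{\left(-295 + 65 \cdot 144\right) - 19014} = \frac{1}{\left(-295 + 9360\right) - 19014} = \frac{1}{9065 - 19014} = \frac{1}{-9949} = - \frac{1}{9949}$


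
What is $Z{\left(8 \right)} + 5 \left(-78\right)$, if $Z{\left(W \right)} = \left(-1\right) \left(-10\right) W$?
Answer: $-310$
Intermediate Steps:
$Z{\left(W \right)} = 10 W$
$Z{\left(8 \right)} + 5 \left(-78\right) = 10 \cdot 8 + 5 \left(-78\right) = 80 - 390 = -310$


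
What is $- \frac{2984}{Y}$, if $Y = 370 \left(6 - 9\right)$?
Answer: $\frac{1492}{555} \approx 2.6883$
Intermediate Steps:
$Y = -1110$ ($Y = 370 \left(6 - 9\right) = 370 \left(-3\right) = -1110$)
$- \frac{2984}{Y} = - \frac{2984}{-1110} = \left(-2984\right) \left(- \frac{1}{1110}\right) = \frac{1492}{555}$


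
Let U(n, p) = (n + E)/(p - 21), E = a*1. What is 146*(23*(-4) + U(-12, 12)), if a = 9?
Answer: -40150/3 ≈ -13383.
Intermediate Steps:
E = 9 (E = 9*1 = 9)
U(n, p) = (9 + n)/(-21 + p) (U(n, p) = (n + 9)/(p - 21) = (9 + n)/(-21 + p))
146*(23*(-4) + U(-12, 12)) = 146*(23*(-4) + (9 - 12)/(-21 + 12)) = 146*(-92 - 3/(-9)) = 146*(-92 - ⅑*(-3)) = 146*(-92 + ⅓) = 146*(-275/3) = -40150/3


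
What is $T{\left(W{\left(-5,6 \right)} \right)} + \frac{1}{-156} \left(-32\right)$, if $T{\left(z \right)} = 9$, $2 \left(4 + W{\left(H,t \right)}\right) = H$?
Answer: $\frac{359}{39} \approx 9.2051$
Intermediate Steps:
$W{\left(H,t \right)} = -4 + \frac{H}{2}$
$T{\left(W{\left(-5,6 \right)} \right)} + \frac{1}{-156} \left(-32\right) = 9 + \frac{1}{-156} \left(-32\right) = 9 - - \frac{8}{39} = 9 + \frac{8}{39} = \frac{359}{39}$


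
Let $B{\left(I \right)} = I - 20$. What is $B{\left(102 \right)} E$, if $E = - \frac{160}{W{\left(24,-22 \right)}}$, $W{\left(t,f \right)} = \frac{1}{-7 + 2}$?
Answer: $65600$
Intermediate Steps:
$B{\left(I \right)} = -20 + I$
$W{\left(t,f \right)} = - \frac{1}{5}$ ($W{\left(t,f \right)} = \frac{1}{-5} = - \frac{1}{5}$)
$E = 800$ ($E = - \frac{160}{- \frac{1}{5}} = \left(-160\right) \left(-5\right) = 800$)
$B{\left(102 \right)} E = \left(-20 + 102\right) 800 = 82 \cdot 800 = 65600$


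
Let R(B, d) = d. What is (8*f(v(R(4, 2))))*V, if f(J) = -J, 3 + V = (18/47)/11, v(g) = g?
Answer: 24528/517 ≈ 47.443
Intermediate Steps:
V = -1533/517 (V = -3 + (18/47)/11 = -3 + (18*(1/47))*(1/11) = -3 + (18/47)*(1/11) = -3 + 18/517 = -1533/517 ≈ -2.9652)
(8*f(v(R(4, 2))))*V = (8*(-1*2))*(-1533/517) = (8*(-2))*(-1533/517) = -16*(-1533/517) = 24528/517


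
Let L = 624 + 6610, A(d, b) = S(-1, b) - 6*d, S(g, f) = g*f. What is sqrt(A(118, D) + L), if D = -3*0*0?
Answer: sqrt(6526) ≈ 80.784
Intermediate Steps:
S(g, f) = f*g
D = 0 (D = 0*0 = 0)
A(d, b) = -b - 6*d (A(d, b) = b*(-1) - 6*d = -b - 6*d)
L = 7234
sqrt(A(118, D) + L) = sqrt((-1*0 - 6*118) + 7234) = sqrt((0 - 708) + 7234) = sqrt(-708 + 7234) = sqrt(6526)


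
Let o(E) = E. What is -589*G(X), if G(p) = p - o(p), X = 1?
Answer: 0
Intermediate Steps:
G(p) = 0 (G(p) = p - p = 0)
-589*G(X) = -589*0 = 0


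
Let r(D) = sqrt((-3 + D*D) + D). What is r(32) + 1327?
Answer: 1327 + 9*sqrt(13) ≈ 1359.4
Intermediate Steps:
r(D) = sqrt(-3 + D + D**2) (r(D) = sqrt((-3 + D**2) + D) = sqrt(-3 + D + D**2))
r(32) + 1327 = sqrt(-3 + 32 + 32**2) + 1327 = sqrt(-3 + 32 + 1024) + 1327 = sqrt(1053) + 1327 = 9*sqrt(13) + 1327 = 1327 + 9*sqrt(13)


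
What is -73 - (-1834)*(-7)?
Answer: -12911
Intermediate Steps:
-73 - (-1834)*(-7) = -73 - 131*98 = -73 - 12838 = -12911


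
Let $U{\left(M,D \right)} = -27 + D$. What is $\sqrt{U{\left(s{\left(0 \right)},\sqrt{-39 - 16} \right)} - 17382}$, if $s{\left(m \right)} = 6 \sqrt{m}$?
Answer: $\sqrt{-17409 + i \sqrt{55}} \approx 0.028 + 131.94 i$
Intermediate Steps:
$\sqrt{U{\left(s{\left(0 \right)},\sqrt{-39 - 16} \right)} - 17382} = \sqrt{\left(-27 + \sqrt{-39 - 16}\right) - 17382} = \sqrt{\left(-27 + \sqrt{-55}\right) - 17382} = \sqrt{\left(-27 + i \sqrt{55}\right) - 17382} = \sqrt{-17409 + i \sqrt{55}}$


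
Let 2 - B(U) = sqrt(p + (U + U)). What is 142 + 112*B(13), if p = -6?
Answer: 366 - 224*sqrt(5) ≈ -134.88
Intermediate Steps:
B(U) = 2 - sqrt(-6 + 2*U) (B(U) = 2 - sqrt(-6 + (U + U)) = 2 - sqrt(-6 + 2*U))
142 + 112*B(13) = 142 + 112*(2 - sqrt(-6 + 2*13)) = 142 + 112*(2 - sqrt(-6 + 26)) = 142 + 112*(2 - sqrt(20)) = 142 + 112*(2 - 2*sqrt(5)) = 142 + (224 - 224*sqrt(5)) = 366 - 224*sqrt(5)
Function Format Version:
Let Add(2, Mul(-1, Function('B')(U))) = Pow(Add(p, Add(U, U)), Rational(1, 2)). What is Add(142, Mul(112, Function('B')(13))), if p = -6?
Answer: Add(366, Mul(-224, Pow(5, Rational(1, 2)))) ≈ -134.88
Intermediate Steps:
Function('B')(U) = Add(2, Mul(-1, Pow(Add(-6, Mul(2, U)), Rational(1, 2)))) (Function('B')(U) = Add(2, Mul(-1, Pow(Add(-6, Add(U, U)), Rational(1, 2)))) = Add(2, Mul(-1, Pow(Add(-6, Mul(2, U)), Rational(1, 2)))))
Add(142, Mul(112, Function('B')(13))) = Add(142, Mul(112, Add(2, Mul(-1, Pow(Add(-6, Mul(2, 13)), Rational(1, 2)))))) = Add(142, Mul(112, Add(2, Mul(-1, Pow(Add(-6, 26), Rational(1, 2)))))) = Add(142, Mul(112, Add(2, Mul(-1, Pow(20, Rational(1, 2)))))) = Add(142, Mul(112, Add(2, Mul(-1, Mul(2, Pow(5, Rational(1, 2))))))) = Add(142, Mul(112, Add(2, Mul(-2, Pow(5, Rational(1, 2)))))) = Add(142, Add(224, Mul(-224, Pow(5, Rational(1, 2))))) = Add(366, Mul(-224, Pow(5, Rational(1, 2))))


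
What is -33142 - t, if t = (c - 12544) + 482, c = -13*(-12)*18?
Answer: -23888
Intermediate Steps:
c = 2808 (c = 156*18 = 2808)
t = -9254 (t = (2808 - 12544) + 482 = -9736 + 482 = -9254)
-33142 - t = -33142 - 1*(-9254) = -33142 + 9254 = -23888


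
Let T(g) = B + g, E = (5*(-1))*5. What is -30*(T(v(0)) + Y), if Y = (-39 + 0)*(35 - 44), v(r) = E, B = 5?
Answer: -9930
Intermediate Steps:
E = -25 (E = -5*5 = -25)
v(r) = -25
Y = 351 (Y = -39*(-9) = 351)
T(g) = 5 + g
-30*(T(v(0)) + Y) = -30*((5 - 25) + 351) = -30*(-20 + 351) = -30*331 = -9930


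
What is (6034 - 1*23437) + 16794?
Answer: -609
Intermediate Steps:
(6034 - 1*23437) + 16794 = (6034 - 23437) + 16794 = -17403 + 16794 = -609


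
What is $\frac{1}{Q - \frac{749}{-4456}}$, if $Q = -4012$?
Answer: $- \frac{4456}{17876723} \approx -0.00024926$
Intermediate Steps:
$\frac{1}{Q - \frac{749}{-4456}} = \frac{1}{-4012 - \frac{749}{-4456}} = \frac{1}{-4012 - - \frac{749}{4456}} = \frac{1}{-4012 + \frac{749}{4456}} = \frac{1}{- \frac{17876723}{4456}} = - \frac{4456}{17876723}$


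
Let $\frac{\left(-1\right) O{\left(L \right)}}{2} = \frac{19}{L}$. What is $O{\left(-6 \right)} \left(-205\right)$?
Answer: $- \frac{3895}{3} \approx -1298.3$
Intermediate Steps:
$O{\left(L \right)} = - \frac{38}{L}$ ($O{\left(L \right)} = - 2 \frac{19}{L} = - \frac{38}{L}$)
$O{\left(-6 \right)} \left(-205\right) = - \frac{38}{-6} \left(-205\right) = \left(-38\right) \left(- \frac{1}{6}\right) \left(-205\right) = \frac{19}{3} \left(-205\right) = - \frac{3895}{3}$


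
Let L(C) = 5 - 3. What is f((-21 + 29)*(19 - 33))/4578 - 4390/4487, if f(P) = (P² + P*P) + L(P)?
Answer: 6605815/1467249 ≈ 4.5022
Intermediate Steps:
L(C) = 2
f(P) = 2 + 2*P² (f(P) = (P² + P*P) + 2 = (P² + P²) + 2 = 2*P² + 2 = 2 + 2*P²)
f((-21 + 29)*(19 - 33))/4578 - 4390/4487 = (2 + 2*((-21 + 29)*(19 - 33))²)/4578 - 4390/4487 = (2 + 2*(8*(-14))²)*(1/4578) - 4390*1/4487 = (2 + 2*(-112)²)*(1/4578) - 4390/4487 = (2 + 2*12544)*(1/4578) - 4390/4487 = (2 + 25088)*(1/4578) - 4390/4487 = 25090*(1/4578) - 4390/4487 = 12545/2289 - 4390/4487 = 6605815/1467249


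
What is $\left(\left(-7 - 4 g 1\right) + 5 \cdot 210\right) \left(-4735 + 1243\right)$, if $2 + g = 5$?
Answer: $-3600252$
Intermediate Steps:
$g = 3$ ($g = -2 + 5 = 3$)
$\left(\left(-7 - 4 g 1\right) + 5 \cdot 210\right) \left(-4735 + 1243\right) = \left(\left(-7 - 4 \cdot 3 \cdot 1\right) + 5 \cdot 210\right) \left(-4735 + 1243\right) = \left(\left(-7 - 12\right) + 1050\right) \left(-3492\right) = \left(-19 + 1050\right) \left(-3492\right) = 1031 \left(-3492\right) = -3600252$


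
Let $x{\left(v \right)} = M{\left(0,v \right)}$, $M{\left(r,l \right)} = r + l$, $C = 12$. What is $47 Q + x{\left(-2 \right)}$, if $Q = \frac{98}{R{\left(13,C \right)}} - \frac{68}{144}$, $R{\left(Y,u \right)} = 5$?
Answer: $\frac{161461}{180} \approx 897.01$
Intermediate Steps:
$Q = \frac{3443}{180}$ ($Q = \frac{98}{5} - \frac{68}{144} = 98 \cdot \frac{1}{5} - \frac{17}{36} = \frac{98}{5} - \frac{17}{36} = \frac{3443}{180} \approx 19.128$)
$M{\left(r,l \right)} = l + r$
$x{\left(v \right)} = v$ ($x{\left(v \right)} = v + 0 = v$)
$47 Q + x{\left(-2 \right)} = 47 \cdot \frac{3443}{180} - 2 = \frac{161821}{180} - 2 = \frac{161461}{180}$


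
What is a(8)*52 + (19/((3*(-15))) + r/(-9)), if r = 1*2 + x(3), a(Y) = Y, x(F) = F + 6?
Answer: 18646/45 ≈ 414.36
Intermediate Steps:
x(F) = 6 + F
r = 11 (r = 1*2 + (6 + 3) = 2 + 9 = 11)
a(8)*52 + (19/((3*(-15))) + r/(-9)) = 8*52 + (19/((3*(-15))) + 11/(-9)) = 416 + (19/(-45) + 11*(-1/9)) = 416 + (19*(-1/45) - 11/9) = 416 + (-19/45 - 11/9) = 416 - 74/45 = 18646/45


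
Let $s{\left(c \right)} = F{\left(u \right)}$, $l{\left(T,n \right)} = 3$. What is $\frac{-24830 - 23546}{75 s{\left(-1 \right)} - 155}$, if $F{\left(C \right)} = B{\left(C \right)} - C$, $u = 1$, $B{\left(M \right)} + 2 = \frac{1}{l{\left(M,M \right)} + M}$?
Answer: $\frac{193504}{1445} \approx 133.91$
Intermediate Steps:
$B{\left(M \right)} = -2 + \frac{1}{3 + M}$
$F{\left(C \right)} = - C + \frac{-5 - 2 C}{3 + C}$ ($F{\left(C \right)} = \frac{-5 - 2 C}{3 + C} - C = - C + \frac{-5 - 2 C}{3 + C}$)
$s{\left(c \right)} = - \frac{11}{4}$ ($s{\left(c \right)} = \frac{-5 - 1^{2} - 5}{3 + 1} = \frac{-5 - 1 - 5}{4} = \frac{1}{4} \left(-11\right) = - \frac{11}{4}$)
$\frac{-24830 - 23546}{75 s{\left(-1 \right)} - 155} = \frac{-24830 - 23546}{75 \left(- \frac{11}{4}\right) - 155} = \frac{-24830 - 23546}{- \frac{825}{4} - 155} = - \frac{48376}{- \frac{1445}{4}} = \left(-48376\right) \left(- \frac{4}{1445}\right) = \frac{193504}{1445}$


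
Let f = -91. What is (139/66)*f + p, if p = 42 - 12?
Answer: -10669/66 ≈ -161.65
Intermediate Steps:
p = 30
(139/66)*f + p = (139/66)*(-91) + 30 = -12649/66 + 30 = -10669/66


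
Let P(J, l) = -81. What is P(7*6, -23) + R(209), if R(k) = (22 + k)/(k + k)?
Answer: -3057/38 ≈ -80.447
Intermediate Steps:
R(k) = (22 + k)/(2*k) (R(k) = (22 + k)/((2*k)) = (22 + k)*(1/(2*k)) = (22 + k)/(2*k))
P(7*6, -23) + R(209) = -81 + (½)*(22 + 209)/209 = -81 + (½)*(1/209)*231 = -81 + 21/38 = -3057/38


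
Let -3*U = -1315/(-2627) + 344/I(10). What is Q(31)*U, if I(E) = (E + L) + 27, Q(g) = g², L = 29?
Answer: -475924679/260073 ≈ -1830.0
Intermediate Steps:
I(E) = 56 + E (I(E) = (E + 29) + 27 = (29 + E) + 27 = 56 + E)
U = -495239/260073 (U = -(-1315/(-2627) + 344/(56 + 10))/3 = -(-1315*(-1/2627) + 344/66)/3 = -(1315/2627 + 344*(1/66))/3 = -(1315/2627 + 172/33)/3 = -⅓*495239/86691 = -495239/260073 ≈ -1.9042)
Q(31)*U = 31²*(-495239/260073) = 961*(-495239/260073) = -475924679/260073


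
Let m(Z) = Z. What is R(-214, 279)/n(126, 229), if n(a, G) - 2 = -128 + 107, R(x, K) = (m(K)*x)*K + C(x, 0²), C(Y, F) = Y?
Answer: 16658188/19 ≈ 8.7675e+5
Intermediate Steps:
R(x, K) = x + x*K² (R(x, K) = (K*x)*K + x = x*K² + x = x + x*K²)
n(a, G) = -19 (n(a, G) = 2 + (-128 + 107) = 2 - 21 = -19)
R(-214, 279)/n(126, 229) = -214*(1 + 279²)/(-19) = -214*(1 + 77841)*(-1/19) = -214*77842*(-1/19) = -16658188*(-1/19) = 16658188/19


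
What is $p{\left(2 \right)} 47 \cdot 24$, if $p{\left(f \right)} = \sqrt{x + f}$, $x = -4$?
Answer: $1128 i \sqrt{2} \approx 1595.2 i$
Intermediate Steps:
$p{\left(f \right)} = \sqrt{-4 + f}$
$p{\left(2 \right)} 47 \cdot 24 = \sqrt{-4 + 2} \cdot 47 \cdot 24 = \sqrt{-2} \cdot 47 \cdot 24 = i \sqrt{2} \cdot 47 \cdot 24 = 47 i \sqrt{2} \cdot 24 = 1128 i \sqrt{2}$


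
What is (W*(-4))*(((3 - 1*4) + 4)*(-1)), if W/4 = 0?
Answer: 0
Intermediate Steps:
W = 0 (W = 4*0 = 0)
(W*(-4))*(((3 - 1*4) + 4)*(-1)) = (0*(-4))*(((3 - 1*4) + 4)*(-1)) = 0*(((3 - 4) + 4)*(-1)) = 0*((-1 + 4)*(-1)) = 0*(3*(-1)) = 0*(-3) = 0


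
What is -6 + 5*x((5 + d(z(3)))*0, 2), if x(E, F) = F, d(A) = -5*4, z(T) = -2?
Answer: 4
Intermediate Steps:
d(A) = -20
-6 + 5*x((5 + d(z(3)))*0, 2) = -6 + 5*2 = -6 + 10 = 4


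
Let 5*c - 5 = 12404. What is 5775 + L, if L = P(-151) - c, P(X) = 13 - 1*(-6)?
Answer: 16561/5 ≈ 3312.2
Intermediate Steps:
c = 12409/5 (c = 1 + (⅕)*12404 = 1 + 12404/5 = 12409/5 ≈ 2481.8)
P(X) = 19 (P(X) = 13 + 6 = 19)
L = -12314/5 (L = 19 - 1*12409/5 = 19 - 12409/5 = -12314/5 ≈ -2462.8)
5775 + L = 5775 - 12314/5 = 16561/5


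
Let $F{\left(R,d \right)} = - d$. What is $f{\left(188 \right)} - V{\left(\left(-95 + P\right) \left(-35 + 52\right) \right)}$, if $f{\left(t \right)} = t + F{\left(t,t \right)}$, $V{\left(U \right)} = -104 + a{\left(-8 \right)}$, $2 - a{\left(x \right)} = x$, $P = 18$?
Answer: $94$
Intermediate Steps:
$a{\left(x \right)} = 2 - x$
$V{\left(U \right)} = -94$ ($V{\left(U \right)} = -104 + \left(2 - -8\right) = -104 + \left(2 + 8\right) = -104 + 10 = -94$)
$f{\left(t \right)} = 0$ ($f{\left(t \right)} = t - t = 0$)
$f{\left(188 \right)} - V{\left(\left(-95 + P\right) \left(-35 + 52\right) \right)} = 0 - -94 = 0 + 94 = 94$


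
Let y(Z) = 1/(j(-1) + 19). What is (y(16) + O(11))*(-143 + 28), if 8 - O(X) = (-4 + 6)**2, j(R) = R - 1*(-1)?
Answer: -8855/19 ≈ -466.05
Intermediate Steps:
j(R) = 1 + R (j(R) = R + 1 = 1 + R)
y(Z) = 1/19 (y(Z) = 1/((1 - 1) + 19) = 1/(0 + 19) = 1/19)
O(X) = 4 (O(X) = 8 - (-4 + 6)**2 = 8 - 1*2**2 = 8 - 1*4 = 8 - 4 = 4)
(y(16) + O(11))*(-143 + 28) = (1/19 + 4)*(-143 + 28) = (77/19)*(-115) = -8855/19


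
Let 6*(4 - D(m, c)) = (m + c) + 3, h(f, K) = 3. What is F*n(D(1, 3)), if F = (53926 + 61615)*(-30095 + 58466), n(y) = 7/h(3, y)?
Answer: 7648698659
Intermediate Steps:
D(m, c) = 7/2 - c/6 - m/6 (D(m, c) = 4 - ((m + c) + 3)/6 = 4 - ((c + m) + 3)/6 = 4 - (3 + c + m)/6 = 4 + (-1/2 - c/6 - m/6) = 7/2 - c/6 - m/6)
n(y) = 7/3
F = 3278013711 (F = 115541*28371 = 3278013711)
F*n(D(1, 3)) = 3278013711*(7/3) = 7648698659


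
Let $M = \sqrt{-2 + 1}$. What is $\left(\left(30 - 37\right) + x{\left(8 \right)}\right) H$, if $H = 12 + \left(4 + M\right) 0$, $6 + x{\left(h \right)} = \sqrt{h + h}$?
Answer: $-108$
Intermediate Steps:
$M = i$ ($M = \sqrt{-1} = i \approx 1.0 i$)
$x{\left(h \right)} = -6 + \sqrt{2} \sqrt{h}$ ($x{\left(h \right)} = -6 + \sqrt{h + h} = -6 + \sqrt{2 h} = -6 + \sqrt{2} \sqrt{h}$)
$H = 12$ ($H = 12 + \left(4 + i\right) 0 = 12 + 0 = 12$)
$\left(\left(30 - 37\right) + x{\left(8 \right)}\right) H = \left(\left(30 - 37\right) - \left(6 - \sqrt{2} \sqrt{8}\right)\right) 12 = \left(-7 - \left(6 - \sqrt{2} \cdot 2 \sqrt{2}\right)\right) 12 = \left(-7 + \left(-6 + 4\right)\right) 12 = \left(-7 - 2\right) 12 = \left(-9\right) 12 = -108$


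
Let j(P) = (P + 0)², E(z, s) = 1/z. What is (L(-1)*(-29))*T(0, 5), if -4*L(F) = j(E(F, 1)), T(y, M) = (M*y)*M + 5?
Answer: 145/4 ≈ 36.250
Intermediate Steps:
T(y, M) = 5 + y*M² (T(y, M) = y*M² + 5 = 5 + y*M²)
j(P) = P²
L(F) = -1/(4*F²)
(L(-1)*(-29))*T(0, 5) = (-¼/(-1)²*(-29))*(5 + 0*5²) = (-¼*1*(-29))*(5 + 0*25) = (-¼*(-29))*(5 + 0) = (29/4)*5 = 145/4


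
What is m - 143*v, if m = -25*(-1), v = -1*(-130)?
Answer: -18565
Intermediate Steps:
v = 130
m = 25
m - 143*v = 25 - 143*130 = 25 - 18590 = -18565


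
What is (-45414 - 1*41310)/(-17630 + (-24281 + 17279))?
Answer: 21681/6158 ≈ 3.5208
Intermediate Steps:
(-45414 - 1*41310)/(-17630 + (-24281 + 17279)) = (-45414 - 41310)/(-17630 - 7002) = -86724/(-24632) = -86724*(-1/24632) = 21681/6158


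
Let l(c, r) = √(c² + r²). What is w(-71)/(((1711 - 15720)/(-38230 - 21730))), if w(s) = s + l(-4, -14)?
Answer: -4257160/14009 + 119920*√53/14009 ≈ -241.57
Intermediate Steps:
w(s) = s + 2*√53 (w(s) = s + √((-4)² + (-14)²) = s + √(16 + 196) = s + √212 = s + 2*√53)
w(-71)/(((1711 - 15720)/(-38230 - 21730))) = (-71 + 2*√53)/(((1711 - 15720)/(-38230 - 21730))) = (-71 + 2*√53)/((-14009/(-59960))) = (-71 + 2*√53)/((-14009*(-1/59960))) = (-71 + 2*√53)/(14009/59960) = (-71 + 2*√53)*(59960/14009) = -4257160/14009 + 119920*√53/14009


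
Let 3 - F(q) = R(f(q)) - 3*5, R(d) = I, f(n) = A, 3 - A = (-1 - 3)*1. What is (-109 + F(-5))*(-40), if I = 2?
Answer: 3720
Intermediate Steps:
A = 7 (A = 3 - (-1 - 3) = 3 - (-4) = 3 - 1*(-4) = 3 + 4 = 7)
f(n) = 7
R(d) = 2
F(q) = 16 (F(q) = 3 - (2 - 3*5) = 3 - (2 - 15) = 3 - 1*(-13) = 3 + 13 = 16)
(-109 + F(-5))*(-40) = (-109 + 16)*(-40) = -93*(-40) = 3720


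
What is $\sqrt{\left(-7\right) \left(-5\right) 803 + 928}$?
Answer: $\sqrt{29033} \approx 170.39$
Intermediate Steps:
$\sqrt{\left(-7\right) \left(-5\right) 803 + 928} = \sqrt{35 \cdot 803 + 928} = \sqrt{28105 + 928} = \sqrt{29033}$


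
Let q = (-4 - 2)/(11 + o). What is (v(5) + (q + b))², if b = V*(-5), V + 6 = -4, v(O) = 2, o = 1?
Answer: 10609/4 ≈ 2652.3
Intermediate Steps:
V = -10 (V = -6 - 4 = -10)
b = 50 (b = -10*(-5) = 50)
q = -½ (q = (-4 - 2)/(11 + 1) = -6/12 = -6*1/12 = -½ ≈ -0.50000)
(v(5) + (q + b))² = (2 + (-½ + 50))² = (2 + 99/2)² = (103/2)² = 10609/4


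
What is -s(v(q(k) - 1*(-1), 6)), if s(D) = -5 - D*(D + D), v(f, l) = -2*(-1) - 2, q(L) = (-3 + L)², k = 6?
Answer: 5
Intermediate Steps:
v(f, l) = 0 (v(f, l) = 2 - 2 = 0)
s(D) = -5 - 2*D² (s(D) = -5 - D*2*D = -5 - 2*D²)
-s(v(q(k) - 1*(-1), 6)) = -(-5 - 2*0²) = -(-5 - 2*0) = -(-5 + 0) = -1*(-5) = 5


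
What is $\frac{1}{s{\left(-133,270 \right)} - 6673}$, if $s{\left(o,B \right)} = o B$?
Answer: $- \frac{1}{42583} \approx -2.3484 \cdot 10^{-5}$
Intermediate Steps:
$s{\left(o,B \right)} = B o$
$\frac{1}{s{\left(-133,270 \right)} - 6673} = \frac{1}{270 \left(-133\right) - 6673} = \frac{1}{-35910 - 6673} = \frac{1}{-42583} = - \frac{1}{42583}$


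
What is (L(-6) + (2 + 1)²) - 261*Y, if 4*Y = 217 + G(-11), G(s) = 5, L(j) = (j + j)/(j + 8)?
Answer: -28965/2 ≈ -14483.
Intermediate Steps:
L(j) = 2*j/(8 + j) (L(j) = (2*j)/(8 + j) = 2*j/(8 + j))
Y = 111/2 (Y = (217 + 5)/4 = (¼)*222 = 111/2 ≈ 55.500)
(L(-6) + (2 + 1)²) - 261*Y = (2*(-6)/(8 - 6) + (2 + 1)²) - 261*111/2 = (2*(-6)/2 + 3²) - 28971/2 = (2*(-6)*(½) + 9) - 28971/2 = (-6 + 9) - 28971/2 = 3 - 28971/2 = -28965/2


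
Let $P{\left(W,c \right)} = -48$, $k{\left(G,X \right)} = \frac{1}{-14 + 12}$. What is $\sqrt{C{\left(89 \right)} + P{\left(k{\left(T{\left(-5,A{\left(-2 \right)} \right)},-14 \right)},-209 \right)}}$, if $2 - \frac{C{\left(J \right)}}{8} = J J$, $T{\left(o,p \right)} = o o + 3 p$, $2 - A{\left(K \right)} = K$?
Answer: $10 i \sqrt{634} \approx 251.79 i$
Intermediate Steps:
$A{\left(K \right)} = 2 - K$
$T{\left(o,p \right)} = o^{2} + 3 p$
$k{\left(G,X \right)} = - \frac{1}{2}$ ($k{\left(G,X \right)} = \frac{1}{-2} = - \frac{1}{2}$)
$C{\left(J \right)} = 16 - 8 J^{2}$ ($C{\left(J \right)} = 16 - 8 J J = 16 - 8 J^{2}$)
$\sqrt{C{\left(89 \right)} + P{\left(k{\left(T{\left(-5,A{\left(-2 \right)} \right)},-14 \right)},-209 \right)}} = \sqrt{\left(16 - 8 \cdot 89^{2}\right) - 48} = \sqrt{\left(16 - 63368\right) - 48} = \sqrt{-63352 - 48} = \sqrt{-63400} = 10 i \sqrt{634}$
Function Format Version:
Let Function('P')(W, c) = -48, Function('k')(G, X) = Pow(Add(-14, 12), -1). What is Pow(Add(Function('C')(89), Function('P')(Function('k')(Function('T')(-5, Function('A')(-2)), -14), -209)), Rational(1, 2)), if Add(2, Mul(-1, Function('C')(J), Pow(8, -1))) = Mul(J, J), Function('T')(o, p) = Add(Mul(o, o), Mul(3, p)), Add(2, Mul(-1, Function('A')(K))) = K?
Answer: Mul(10, I, Pow(634, Rational(1, 2))) ≈ Mul(251.79, I)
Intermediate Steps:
Function('A')(K) = Add(2, Mul(-1, K))
Function('T')(o, p) = Add(Pow(o, 2), Mul(3, p))
Function('k')(G, X) = Rational(-1, 2) (Function('k')(G, X) = Pow(-2, -1) = Rational(-1, 2))
Function('C')(J) = Add(16, Mul(-8, Pow(J, 2))) (Function('C')(J) = Add(16, Mul(-8, Mul(J, J))) = Add(16, Mul(-8, Pow(J, 2))))
Pow(Add(Function('C')(89), Function('P')(Function('k')(Function('T')(-5, Function('A')(-2)), -14), -209)), Rational(1, 2)) = Pow(Add(Add(16, Mul(-8, Pow(89, 2))), -48), Rational(1, 2)) = Pow(Add(Add(16, Mul(-8, 7921)), -48), Rational(1, 2)) = Pow(Add(Add(16, -63368), -48), Rational(1, 2)) = Pow(Add(-63352, -48), Rational(1, 2)) = Pow(-63400, Rational(1, 2)) = Mul(10, I, Pow(634, Rational(1, 2)))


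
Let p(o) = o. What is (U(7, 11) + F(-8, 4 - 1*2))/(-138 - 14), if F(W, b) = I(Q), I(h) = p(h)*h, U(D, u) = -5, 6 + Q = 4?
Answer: 1/152 ≈ 0.0065789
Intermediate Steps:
Q = -2 (Q = -6 + 4 = -2)
I(h) = h² (I(h) = h*h = h²)
F(W, b) = 4 (F(W, b) = (-2)² = 4)
(U(7, 11) + F(-8, 4 - 1*2))/(-138 - 14) = (-5 + 4)/(-138 - 14) = -1/(-152) = -1/152*(-1) = 1/152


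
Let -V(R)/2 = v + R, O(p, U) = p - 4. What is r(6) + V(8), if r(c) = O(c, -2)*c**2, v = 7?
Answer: 42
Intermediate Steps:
O(p, U) = -4 + p
V(R) = -14 - 2*R (V(R) = -2*(7 + R) = -14 - 2*R)
r(c) = c**2*(-4 + c) (r(c) = (-4 + c)*c**2 = c**2*(-4 + c))
r(6) + V(8) = 6**2*(-4 + 6) + (-14 - 2*8) = 36*2 + (-14 - 16) = 72 - 30 = 42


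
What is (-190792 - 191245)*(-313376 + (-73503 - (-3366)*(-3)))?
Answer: 151659902149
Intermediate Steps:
(-190792 - 191245)*(-313376 + (-73503 - (-3366)*(-3))) = -382037*(-313376 + (-73503 - 1*10098)) = -382037*(-313376 + (-73503 - 10098)) = -382037*(-313376 - 83601) = -382037*(-396977) = 151659902149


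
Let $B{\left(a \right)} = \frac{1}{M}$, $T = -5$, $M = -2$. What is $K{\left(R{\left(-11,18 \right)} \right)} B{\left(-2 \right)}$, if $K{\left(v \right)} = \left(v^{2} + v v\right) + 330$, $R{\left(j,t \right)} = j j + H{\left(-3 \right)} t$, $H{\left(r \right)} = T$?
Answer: $-1126$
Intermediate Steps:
$B{\left(a \right)} = - \frac{1}{2}$ ($B{\left(a \right)} = \frac{1}{-2} = - \frac{1}{2}$)
$H{\left(r \right)} = -5$
$R{\left(j,t \right)} = j^{2} - 5 t$ ($R{\left(j,t \right)} = j j - 5 t = j^{2} - 5 t$)
$K{\left(v \right)} = 330 + 2 v^{2}$ ($K{\left(v \right)} = \left(v^{2} + v^{2}\right) + 330 = 2 v^{2} + 330 = 330 + 2 v^{2}$)
$K{\left(R{\left(-11,18 \right)} \right)} B{\left(-2 \right)} = \left(330 + 2 \left(\left(-11\right)^{2} - 90\right)^{2}\right) \left(- \frac{1}{2}\right) = \left(330 + 2 \left(121 - 90\right)^{2}\right) \left(- \frac{1}{2}\right) = \left(330 + 2 \cdot 31^{2}\right) \left(- \frac{1}{2}\right) = \left(330 + 2 \cdot 961\right) \left(- \frac{1}{2}\right) = \left(330 + 1922\right) \left(- \frac{1}{2}\right) = 2252 \left(- \frac{1}{2}\right) = -1126$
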